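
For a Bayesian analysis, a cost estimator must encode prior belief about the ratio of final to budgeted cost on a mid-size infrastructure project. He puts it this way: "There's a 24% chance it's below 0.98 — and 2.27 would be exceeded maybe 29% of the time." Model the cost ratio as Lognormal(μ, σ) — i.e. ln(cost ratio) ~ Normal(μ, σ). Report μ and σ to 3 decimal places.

If T ~ Lognormal(μ,σ) then ln T ~ Normal(μ,σ), so the p-quantile of ln T is μ + z_p·σ.
ln(0.98) = -0.0202 and ln(2.27) = 0.8198; z_{0.24} = -0.7063, z_{0.71} = 0.5534.
σ = (0.8198 − -0.0202)/(0.5534 − (-0.7063)) = 0.667.
μ = -0.0202 − (-0.7063)·0.667 = 0.451.

μ ≈ 0.451, σ ≈ 0.667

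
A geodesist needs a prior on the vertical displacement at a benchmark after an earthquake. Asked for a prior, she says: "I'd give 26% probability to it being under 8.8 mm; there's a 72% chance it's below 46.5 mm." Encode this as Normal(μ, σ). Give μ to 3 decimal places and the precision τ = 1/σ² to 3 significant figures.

For Normal(μ,σ), the p-quantile is μ + z_p·σ. Here z_{0.26} = -0.6433, z_{0.72} = 0.5828.
So 8.8 = μ − 0.6433σ and 46.5 = μ + 0.5828σ.
Subtracting: σ = (46.5 − 8.8)/(0.5828 − (-0.6433)) = 30.746.
Then μ = 8.8 − (-0.6433)·30.746 = 28.580.
Precision τ = 1/σ² = 1/30.75² = 0.00106.

μ = 28.580, τ = 0.00106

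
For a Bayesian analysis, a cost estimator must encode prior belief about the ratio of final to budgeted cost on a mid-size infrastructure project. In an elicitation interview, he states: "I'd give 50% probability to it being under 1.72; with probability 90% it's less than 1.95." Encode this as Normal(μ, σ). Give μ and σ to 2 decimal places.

The p-quantile of Normal(μ,σ) is μ + z_p·σ, with z_{0.5} = 0 and z_{0.9} = 1.282.
Eliminate σ: μ = (z₂·x₁ − z₁·x₂)/(z₂ − z₁) = (1.282·1.72 − (0)·1.95)/1.282 = 1.72.
Then σ = (x₂ − x₁)/(z₂ − z₁) = (1.95 − 1.72)/1.282 = 0.18.

μ = 1.72, σ = 0.18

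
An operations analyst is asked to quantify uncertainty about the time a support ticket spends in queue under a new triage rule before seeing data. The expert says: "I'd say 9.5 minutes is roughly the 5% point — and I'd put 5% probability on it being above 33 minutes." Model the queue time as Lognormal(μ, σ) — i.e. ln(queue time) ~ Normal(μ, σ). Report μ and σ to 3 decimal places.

μ ≈ 2.874, σ ≈ 0.379

If T ~ Lognormal(μ,σ) then ln T ~ Normal(μ,σ), so the p-quantile of ln T is μ + z_p·σ.
ln(9.5) = 2.251 and ln(33) = 3.497; z_{0.05} = -1.645, z_{0.95} = 1.645.
σ = (3.497 − 2.251)/(1.645 − (-1.645)) = 0.379.
μ = 2.251 − (-1.645)·0.379 = 2.874.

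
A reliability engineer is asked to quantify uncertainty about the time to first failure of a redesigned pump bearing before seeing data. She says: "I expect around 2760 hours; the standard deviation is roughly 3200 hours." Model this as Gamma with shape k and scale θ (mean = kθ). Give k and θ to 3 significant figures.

k ≈ 0.744, θ ≈ 3710

For Gamma(k, scale θ): mean = kθ, variance = kθ², so CV = 1/√k.
CV = SD/mean = 3200/2760 = 1.159, hence k = 1/CV² = 0.744.
Then θ = mean/k = 2760/0.744 = 3710.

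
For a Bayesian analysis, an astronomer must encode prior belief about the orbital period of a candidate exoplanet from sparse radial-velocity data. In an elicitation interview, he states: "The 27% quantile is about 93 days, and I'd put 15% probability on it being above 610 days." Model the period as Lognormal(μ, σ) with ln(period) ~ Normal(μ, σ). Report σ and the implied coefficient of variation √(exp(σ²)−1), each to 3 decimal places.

If T ~ Lognormal(μ,σ) then ln T ~ Normal(μ,σ), so the p-quantile of ln T is μ + z_p·σ.
ln(93) = 4.533 and ln(610) = 6.413; z_{0.27} = -0.6128, z_{0.85} = 1.036.
σ = (6.413 − 4.533)/(1.036 − (-0.6128)) = 1.140.
μ = 4.533 − (-0.6128)·1.140 = 5.231.
CV = √(exp(σ²)−1) = √(exp(1.3006)−1) = 1.634.

σ ≈ 1.140, CV ≈ 1.634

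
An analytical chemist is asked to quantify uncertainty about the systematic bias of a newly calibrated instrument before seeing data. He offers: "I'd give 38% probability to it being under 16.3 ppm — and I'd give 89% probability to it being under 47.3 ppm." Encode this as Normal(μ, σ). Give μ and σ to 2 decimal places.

μ = 22.48, σ = 20.23

The p-quantile of Normal(μ,σ) is μ + z_p·σ, with z_{0.38} = -0.3055 and z_{0.89} = 1.227.
Eliminate σ: μ = (z₂·x₁ − z₁·x₂)/(z₂ − z₁) = (1.227·16.3 − (-0.3055)·47.3)/1.532 = 22.48.
Then σ = (x₂ − x₁)/(z₂ − z₁) = (47.3 − 16.3)/1.532 = 20.23.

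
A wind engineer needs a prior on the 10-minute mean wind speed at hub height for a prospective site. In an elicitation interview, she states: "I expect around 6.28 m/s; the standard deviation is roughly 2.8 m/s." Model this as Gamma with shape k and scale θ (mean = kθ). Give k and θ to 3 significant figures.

k ≈ 5.03, θ ≈ 1.25

For Gamma(k, scale θ): mean = kθ, variance = kθ², so CV = 1/√k.
CV = SD/mean = 2.8/6.28 = 0.4459, hence k = 1/CV² = 5.03.
Then θ = mean/k = 6.28/5.03 = 1.25.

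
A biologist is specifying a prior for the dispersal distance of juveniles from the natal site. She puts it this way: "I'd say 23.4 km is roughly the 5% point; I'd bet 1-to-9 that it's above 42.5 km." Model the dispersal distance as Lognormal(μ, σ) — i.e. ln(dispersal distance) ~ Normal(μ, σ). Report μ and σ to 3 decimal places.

μ ≈ 3.488, σ ≈ 0.204

If T ~ Lognormal(μ,σ) then ln T ~ Normal(μ,σ), so the p-quantile of ln T is μ + z_p·σ.
ln(23.4) = 3.153 and ln(42.5) = 3.75; z_{0.05} = -1.645, z_{0.9} = 1.282.
σ = (3.75 − 3.153)/(1.282 − (-1.645)) = 0.204.
μ = 3.153 − (-1.645)·0.204 = 3.488.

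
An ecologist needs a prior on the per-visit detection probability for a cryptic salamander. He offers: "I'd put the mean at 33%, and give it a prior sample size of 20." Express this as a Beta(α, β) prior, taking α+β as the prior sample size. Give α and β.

α = 6.6, β = 13.4

Under the effective-sample-size interpretation, Beta(α, β) has prior mean α/(α+β) and prior sample size α+β.
So α+β = 20 and α/(α+β) = 0.33, giving α = 0.33·20 = 6.6 and β = 20 − 6.6 = 13.4.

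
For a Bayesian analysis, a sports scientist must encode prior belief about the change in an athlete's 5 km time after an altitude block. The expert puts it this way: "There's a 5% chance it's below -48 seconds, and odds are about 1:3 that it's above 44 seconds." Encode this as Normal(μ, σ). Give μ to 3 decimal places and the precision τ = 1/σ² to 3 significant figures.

The p-quantile of Normal(μ,σ) is μ + z_p·σ, with z_{0.05} = -1.645 and z_{0.75} = 0.6745.
Eliminate σ: μ = (z₂·x₁ − z₁·x₂)/(z₂ − z₁) = (0.6745·-48 − (-1.645)·44)/2.319 = 17.245.
Then σ = (x₂ − x₁)/(z₂ − z₁) = (44 − -48)/2.319 = 39.666.
Precision τ = 1/σ² = 1/39.67² = 0.000636.

μ = 17.245, τ = 0.000636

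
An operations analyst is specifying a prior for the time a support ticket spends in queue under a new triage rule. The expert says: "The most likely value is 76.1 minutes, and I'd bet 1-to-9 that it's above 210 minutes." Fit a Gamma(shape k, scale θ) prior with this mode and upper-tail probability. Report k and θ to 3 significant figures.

Gamma(k,θ) with k>1 has mode (k−1)θ, so θ = 76.1/(k−1).
Need P(X < 210) = 0.9 with θ tied to k this way. Start at k = 2, θ = 76.1: P(X<210) ≈ 0.762.
Too low — raise k to concentrate. Iterating converges to k ≈ 2.86.
Then θ = 76.1/(2.86−1) ≈ 41.

k ≈ 2.86, θ ≈ 41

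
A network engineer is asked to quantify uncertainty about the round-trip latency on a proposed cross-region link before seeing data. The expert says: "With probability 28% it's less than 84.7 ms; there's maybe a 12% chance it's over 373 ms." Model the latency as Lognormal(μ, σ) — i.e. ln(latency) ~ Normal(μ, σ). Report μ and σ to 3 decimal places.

If T ~ Lognormal(μ,σ) then ln T ~ Normal(μ,σ), so the p-quantile of ln T is μ + z_p·σ.
ln(84.7) = 4.439 and ln(373) = 5.922; z_{0.28} = -0.5828, z_{0.88} = 1.175.
σ = (5.922 − 4.439)/(1.175 − (-0.5828)) = 0.843.
μ = 4.439 − (-0.5828)·0.843 = 4.931.

μ ≈ 4.931, σ ≈ 0.843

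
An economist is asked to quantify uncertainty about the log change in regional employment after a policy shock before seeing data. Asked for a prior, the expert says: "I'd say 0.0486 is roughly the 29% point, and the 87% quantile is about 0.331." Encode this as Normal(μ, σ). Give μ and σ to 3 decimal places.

For Normal(μ,σ), the p-quantile is μ + z_p·σ. Here z_{0.29} = -0.5534, z_{0.87} = 1.126.
So 0.0486 = μ − 0.5534σ and 0.331 = μ + 1.126σ.
Subtracting: σ = (0.331 − 0.0486)/(1.126 − (-0.5534)) = 0.168.
Then μ = 0.0486 − (-0.5534)·0.168 = 0.142.

μ = 0.142, σ = 0.168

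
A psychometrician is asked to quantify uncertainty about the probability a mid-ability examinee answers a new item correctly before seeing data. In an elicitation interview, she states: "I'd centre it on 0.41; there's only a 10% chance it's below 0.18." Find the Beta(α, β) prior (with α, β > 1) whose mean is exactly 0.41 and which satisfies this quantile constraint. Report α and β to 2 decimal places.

α ≈ 2.72, β ≈ 3.91

With mean 0.41 fixed, write α = 0.41s, β = 0.59s where s = α+β.
Need P(θ < 0.18) = 0.1 under Beta(0.41s, 0.59s). Normal approximation: (q−m)/√(m(1−m)/s) ≈ z_{0.1} = -1.28, so s ≈ 0.41·0.59·(-1.28)²/(0.18−0.41)² = 7.5.
At s = 7.5: P(θ<0.18) ≈ 0.085. Adjusting to match 0.1 gives s ≈ 6.64.
So α = 0.41·6.64 ≈ 2.72, β = 0.59·6.64 ≈ 3.91.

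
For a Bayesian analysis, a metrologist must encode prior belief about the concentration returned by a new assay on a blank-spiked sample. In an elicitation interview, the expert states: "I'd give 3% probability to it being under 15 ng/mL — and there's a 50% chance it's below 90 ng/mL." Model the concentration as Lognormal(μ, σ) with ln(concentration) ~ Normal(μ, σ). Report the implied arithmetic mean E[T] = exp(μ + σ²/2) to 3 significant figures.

E[T] ≈ 142 ng/mL

If T ~ Lognormal(μ,σ) then ln T ~ Normal(μ,σ), so the p-quantile of ln T is μ + z_p·σ.
ln(15) = 2.708 and ln(90) = 4.5; z_{0.03} = -1.881, z_{0.5} = 0.
σ = (4.5 − 2.708)/(0 − (-1.881)) = 0.953.
μ = 2.708 − (-1.881)·0.953 = 4.500.
E[T] = exp(μ + σ²/2) = exp(4.500 + 0.4538) = 142 ng/mL.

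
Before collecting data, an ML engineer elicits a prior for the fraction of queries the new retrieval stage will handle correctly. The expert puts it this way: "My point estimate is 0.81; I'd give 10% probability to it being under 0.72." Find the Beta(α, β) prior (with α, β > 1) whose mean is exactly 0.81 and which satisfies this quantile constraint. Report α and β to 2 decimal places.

α ≈ 26.89, β ≈ 6.31

With mean 0.81 fixed, write α = 0.81s, β = 0.19s where s = α+β.
Need P(θ < 0.72) = 0.1 under Beta(0.81s, 0.19s). Normal approximation: (q−m)/√(m(1−m)/s) ≈ z_{0.1} = -1.28, so s ≈ 0.81·0.19·(-1.28)²/(0.72−0.81)² = 31.2.
At s = 31.2: P(θ<0.72) ≈ 0.106. Adjusting to match 0.1 gives s ≈ 33.20.
So α = 0.81·33.20 ≈ 26.89, β = 0.19·33.20 ≈ 6.31.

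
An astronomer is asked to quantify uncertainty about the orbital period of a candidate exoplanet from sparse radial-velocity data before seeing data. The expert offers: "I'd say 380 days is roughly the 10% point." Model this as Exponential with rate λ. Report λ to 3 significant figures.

P(T < 380.0) = 1 − e^(−λ·380.0) = 0.1, so λ = −ln(1−0.1)/380.0 = −ln(0.9)/380.0 = 0.000277.

λ ≈ 0.000277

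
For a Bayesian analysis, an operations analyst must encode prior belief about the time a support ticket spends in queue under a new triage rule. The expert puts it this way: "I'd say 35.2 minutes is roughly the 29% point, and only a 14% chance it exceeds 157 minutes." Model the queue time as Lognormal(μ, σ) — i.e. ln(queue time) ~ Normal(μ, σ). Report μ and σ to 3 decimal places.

μ ≈ 4.068, σ ≈ 0.915

If T ~ Lognormal(μ,σ) then ln T ~ Normal(μ,σ), so the p-quantile of ln T is μ + z_p·σ.
ln(35.2) = 3.561 and ln(157) = 5.056; z_{0.29} = -0.5534, z_{0.86} = 1.08.
σ = (5.056 − 3.561)/(1.08 − (-0.5534)) = 0.915.
μ = 3.561 − (-0.5534)·0.915 = 4.068.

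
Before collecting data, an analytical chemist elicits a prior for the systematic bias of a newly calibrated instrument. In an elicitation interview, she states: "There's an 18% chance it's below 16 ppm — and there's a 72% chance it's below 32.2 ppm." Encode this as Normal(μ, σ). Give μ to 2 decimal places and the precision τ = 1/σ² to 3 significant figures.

For Normal(μ,σ), the p-quantile is μ + z_p·σ. Here z_{0.18} = -0.9154, z_{0.72} = 0.5828.
So 16 = μ − 0.9154σ and 32.2 = μ + 0.5828σ.
Subtracting: σ = (32.2 − 16)/(0.5828 − (-0.9154)) = 10.81.
Then μ = 16 − (-0.9154)·10.81 = 25.90.
Precision τ = 1/σ² = 1/10.81² = 0.00855.

μ = 25.90, τ = 0.00855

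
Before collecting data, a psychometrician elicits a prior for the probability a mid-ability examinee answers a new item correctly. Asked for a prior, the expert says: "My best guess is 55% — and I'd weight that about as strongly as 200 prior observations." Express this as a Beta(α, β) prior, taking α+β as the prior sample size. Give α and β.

Under the effective-sample-size interpretation, Beta(α, β) has prior mean α/(α+β) and prior sample size α+β.
So α+β = 200 and α/(α+β) = 0.55, giving α = 0.55·200 = 110 and β = 200 − 110 = 90.

α = 110, β = 90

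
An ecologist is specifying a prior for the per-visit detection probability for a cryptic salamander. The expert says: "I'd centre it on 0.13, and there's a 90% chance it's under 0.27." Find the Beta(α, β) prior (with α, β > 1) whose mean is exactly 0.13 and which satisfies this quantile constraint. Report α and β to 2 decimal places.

With mean 0.13 fixed, write α = 0.13s, β = 0.87s where s = α+β.
Need P(θ < 0.27) = 0.9 under Beta(0.13s, 0.87s). Normal approximation: (q−m)/√(m(1−m)/s) ≈ z_{0.9} = 1.28, so s ≈ 0.13·0.87·(1.28)²/(0.27−0.13)² = 9.5.
At s = 9.5: P(θ<0.27) ≈ 0.894. Adjusting to match 0.9 gives s ≈ 10.28.
So α = 0.13·10.28 ≈ 1.34, β = 0.87·10.28 ≈ 8.94.

α ≈ 1.34, β ≈ 8.94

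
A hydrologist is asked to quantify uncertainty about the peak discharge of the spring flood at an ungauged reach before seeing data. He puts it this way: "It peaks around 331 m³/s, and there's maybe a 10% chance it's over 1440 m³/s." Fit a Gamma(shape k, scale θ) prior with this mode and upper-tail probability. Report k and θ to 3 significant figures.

Gamma(k,θ) with k>1 has mode (k−1)θ, so θ = 331/(k−1).
Need P(X < 1440) = 0.9 with θ tied to k this way. Start at k = 2, θ = 331: P(X<1440) ≈ 0.931.
Too high — lower k to spread out. Iterating converges to k ≈ 1.84.
Then θ = 331/(1.84−1) ≈ 395.

k ≈ 1.84, θ ≈ 395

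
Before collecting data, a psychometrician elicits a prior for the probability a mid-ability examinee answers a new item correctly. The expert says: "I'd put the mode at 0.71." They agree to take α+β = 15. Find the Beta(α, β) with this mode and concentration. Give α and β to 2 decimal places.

For α,β > 1 the Beta mode is (α−1)/(α+β−2). With α+β = 15, the mode is (α−1)/13.
Set (α−1)/13 = 0.71 → α = 1 + 0.71·13 = 10.23.
β = 15 − α = 4.77.

α = 10.23, β = 4.77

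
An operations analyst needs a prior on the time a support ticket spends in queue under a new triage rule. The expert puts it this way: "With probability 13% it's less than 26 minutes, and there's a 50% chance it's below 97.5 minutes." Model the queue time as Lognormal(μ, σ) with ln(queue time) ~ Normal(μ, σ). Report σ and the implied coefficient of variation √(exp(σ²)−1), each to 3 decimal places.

σ ≈ 1.173, CV ≈ 1.721

If T ~ Lognormal(μ,σ) then ln T ~ Normal(μ,σ), so the p-quantile of ln T is μ + z_p·σ.
ln(26) = 3.258 and ln(97.5) = 4.58; z_{0.13} = -1.126, z_{0.5} = 0.
σ = (4.58 − 3.258)/(0 − (-1.126)) = 1.173.
μ = 3.258 − (-1.126)·1.173 = 4.580.
CV = √(exp(σ²)−1) = √(exp(1.3770)−1) = 1.721.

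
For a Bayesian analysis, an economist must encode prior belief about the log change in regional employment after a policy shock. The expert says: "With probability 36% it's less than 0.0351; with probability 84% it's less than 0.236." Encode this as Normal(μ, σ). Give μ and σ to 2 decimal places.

μ = 0.09, σ = 0.15

For Normal(μ,σ), the p-quantile is μ + z_p·σ. Here z_{0.36} = -0.3585, z_{0.84} = 0.9945.
So 0.0351 = μ − 0.3585σ and 0.236 = μ + 0.9945σ.
Subtracting: σ = (0.236 − 0.0351)/(0.9945 − (-0.3585)) = 0.15.
Then μ = 0.0351 − (-0.3585)·0.15 = 0.09.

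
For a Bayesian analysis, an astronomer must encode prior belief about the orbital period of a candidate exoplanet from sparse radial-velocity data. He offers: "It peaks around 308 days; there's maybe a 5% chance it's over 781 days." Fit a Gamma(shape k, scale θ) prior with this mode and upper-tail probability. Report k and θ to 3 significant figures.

Gamma(k,θ) with k>1 has mode (k−1)θ, so θ = 308/(k−1).
Need P(X < 781) = 0.95 with θ tied to k this way. Start at k = 2, θ = 308: P(X<781) ≈ 0.720.
Too low — raise k to concentrate. Iterating converges to k ≈ 4.13.
Then θ = 308/(4.13−1) ≈ 98.4.

k ≈ 4.13, θ ≈ 98.4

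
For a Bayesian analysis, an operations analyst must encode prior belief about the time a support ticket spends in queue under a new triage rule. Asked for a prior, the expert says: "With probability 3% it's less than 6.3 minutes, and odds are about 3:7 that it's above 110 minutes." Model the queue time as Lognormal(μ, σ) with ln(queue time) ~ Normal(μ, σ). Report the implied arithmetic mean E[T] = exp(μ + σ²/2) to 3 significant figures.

If T ~ Lognormal(μ,σ) then ln T ~ Normal(μ,σ), so the p-quantile of ln T is μ + z_p·σ.
ln(6.3) = 1.841 and ln(110) = 4.7; z_{0.03} = -1.881, z_{0.7} = 0.5244.
σ = (4.7 − 1.841)/(0.5244 − (-1.881)) = 1.189.
μ = 1.841 − (-1.881)·1.189 = 4.077.
E[T] = exp(μ + σ²/2) = exp(4.077 + 0.7069) = 120 minutes.

E[T] ≈ 120 minutes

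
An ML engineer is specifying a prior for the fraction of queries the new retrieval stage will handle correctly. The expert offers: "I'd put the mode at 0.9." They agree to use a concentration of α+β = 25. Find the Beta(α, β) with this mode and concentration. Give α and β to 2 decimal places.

α = 21.70, β = 3.30

For α,β > 1 the Beta mode is (α−1)/(α+β−2). With α+β = 25, the mode is (α−1)/23.
Set (α−1)/23 = 0.9 → α = 1 + 0.9·23 = 21.70.
β = 25 − α = 3.30.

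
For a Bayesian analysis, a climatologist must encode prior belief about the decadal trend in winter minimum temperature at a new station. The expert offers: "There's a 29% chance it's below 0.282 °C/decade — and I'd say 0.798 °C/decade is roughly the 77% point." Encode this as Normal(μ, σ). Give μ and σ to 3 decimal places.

The p-quantile of Normal(μ,σ) is μ + z_p·σ, with z_{0.29} = -0.5534 and z_{0.77} = 0.7388.
Eliminate σ: μ = (z₂·x₁ − z₁·x₂)/(z₂ − z₁) = (0.7388·0.282 − (-0.5534)·0.798)/1.292 = 0.503.
Then σ = (x₂ − x₁)/(z₂ − z₁) = (0.798 − 0.282)/1.292 = 0.399.

μ = 0.503, σ = 0.399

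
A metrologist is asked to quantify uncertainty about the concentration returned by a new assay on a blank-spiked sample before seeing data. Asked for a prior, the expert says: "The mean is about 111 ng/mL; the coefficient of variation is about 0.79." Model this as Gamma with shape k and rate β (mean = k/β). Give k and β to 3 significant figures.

For Gamma(k, rate β): mean = k/β, variance = k/β², so CV = 1/√k.
CV = 0.79, hence k = 1/CV² = 1.6.
Then β = k/mean = 1.6/111 = 0.0144.

k ≈ 1.6, β ≈ 0.0144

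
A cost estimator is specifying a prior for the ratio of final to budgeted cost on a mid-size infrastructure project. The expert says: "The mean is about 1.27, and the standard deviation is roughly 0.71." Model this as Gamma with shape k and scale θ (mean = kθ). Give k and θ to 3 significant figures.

For Gamma(k, scale θ): mean = kθ, variance = kθ², so CV = 1/√k.
CV = SD/mean = 0.71/1.27 = 0.5591, hence k = 1/CV² = 3.2.
Then θ = mean/k = 1.27/3.2 = 0.397.

k ≈ 3.2, θ ≈ 0.397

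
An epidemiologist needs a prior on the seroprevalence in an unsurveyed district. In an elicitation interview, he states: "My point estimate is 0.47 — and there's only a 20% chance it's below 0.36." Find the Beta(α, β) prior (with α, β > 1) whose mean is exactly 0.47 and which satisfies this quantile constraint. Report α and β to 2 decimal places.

α ≈ 6.96, β ≈ 7.85

With mean 0.47 fixed, write α = 0.47s, β = 0.53s where s = α+β.
Need P(θ < 0.36) = 0.2 under Beta(0.47s, 0.53s). Normal approximation: (q−m)/√(m(1−m)/s) ≈ z_{0.2} = -0.842, so s ≈ 0.47·0.53·(-0.842)²/(0.36−0.47)² = 14.6.
At s = 14.6: P(θ<0.36) ≈ 0.202. Adjusting to match 0.2 gives s ≈ 14.80.
So α = 0.47·14.80 ≈ 6.96, β = 0.53·14.80 ≈ 7.85.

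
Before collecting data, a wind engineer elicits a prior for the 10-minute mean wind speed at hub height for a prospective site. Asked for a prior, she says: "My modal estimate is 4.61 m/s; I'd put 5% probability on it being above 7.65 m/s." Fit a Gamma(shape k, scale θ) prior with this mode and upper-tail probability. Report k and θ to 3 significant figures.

Gamma(k,θ) with k>1 has mode (k−1)θ, so θ = 4.61/(k−1).
Need P(X < 7.65) = 0.95 with θ tied to k this way. Start at k = 2, θ = 4.61: P(X<7.65) ≈ 0.494.
Too low — raise k to concentrate. Iterating converges to k ≈ 11.9.
Then θ = 4.61/(11.9−1) ≈ 0.423.

k ≈ 11.9, θ ≈ 0.423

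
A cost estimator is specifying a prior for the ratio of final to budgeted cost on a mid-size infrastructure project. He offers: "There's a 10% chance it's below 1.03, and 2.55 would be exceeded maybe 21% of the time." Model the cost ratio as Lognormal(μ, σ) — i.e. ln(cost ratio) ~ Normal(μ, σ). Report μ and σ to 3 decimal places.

If T ~ Lognormal(μ,σ) then ln T ~ Normal(μ,σ), so the p-quantile of ln T is μ + z_p·σ.
ln(1.03) = 0.02956 and ln(2.55) = 0.9361; z_{0.1} = -1.282, z_{0.79} = 0.8064.
σ = (0.9361 − 0.02956)/(0.8064 − (-1.282)) = 0.434.
μ = 0.02956 − (-1.282)·0.434 = 0.586.

μ ≈ 0.586, σ ≈ 0.434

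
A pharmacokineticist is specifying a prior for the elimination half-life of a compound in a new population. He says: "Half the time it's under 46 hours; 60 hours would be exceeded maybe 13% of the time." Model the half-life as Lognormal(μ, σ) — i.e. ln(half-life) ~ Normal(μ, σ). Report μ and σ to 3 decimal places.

μ ≈ 3.829, σ ≈ 0.236

If T ~ Lognormal(μ,σ) then ln T ~ Normal(μ,σ), so the p-quantile of ln T is μ + z_p·σ.
ln(46) = 3.829 and ln(60) = 4.094; z_{0.5} = 0, z_{0.87} = 1.126.
σ = (4.094 − 3.829)/(1.126 − (0)) = 0.236.
μ = 3.829 − (0)·0.236 = 3.829.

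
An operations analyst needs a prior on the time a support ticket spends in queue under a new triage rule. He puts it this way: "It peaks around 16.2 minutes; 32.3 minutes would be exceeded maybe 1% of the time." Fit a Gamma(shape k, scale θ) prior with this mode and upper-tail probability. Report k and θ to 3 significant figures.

Gamma(k,θ) with k>1 has mode (k−1)θ, so θ = 16.2/(k−1).
Need P(X < 32.3) = 0.99 with θ tied to k this way. Start at k = 2, θ = 16.2: P(X<32.3) ≈ 0.592.
Too low — raise k to concentrate. Iterating converges to k ≈ 11.3.
Then θ = 16.2/(11.3−1) ≈ 1.57.

k ≈ 11.3, θ ≈ 1.57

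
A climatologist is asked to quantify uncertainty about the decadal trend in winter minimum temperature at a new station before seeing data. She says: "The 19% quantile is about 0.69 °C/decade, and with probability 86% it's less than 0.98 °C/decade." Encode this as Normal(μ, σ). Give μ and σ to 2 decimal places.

μ = 0.82, σ = 0.15

For Normal(μ,σ), the p-quantile is μ + z_p·σ. Here z_{0.19} = -0.8779, z_{0.86} = 1.08.
So 0.69 = μ − 0.8779σ and 0.98 = μ + 1.08σ.
Subtracting: σ = (0.98 − 0.69)/(1.08 − (-0.8779)) = 0.15.
Then μ = 0.69 − (-0.8779)·0.15 = 0.82.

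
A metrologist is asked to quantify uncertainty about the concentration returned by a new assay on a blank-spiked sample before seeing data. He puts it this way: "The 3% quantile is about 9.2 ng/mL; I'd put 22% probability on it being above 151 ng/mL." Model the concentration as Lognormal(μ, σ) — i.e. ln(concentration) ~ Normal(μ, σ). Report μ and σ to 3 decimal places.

μ ≈ 4.203, σ ≈ 1.055

If T ~ Lognormal(μ,σ) then ln T ~ Normal(μ,σ), so the p-quantile of ln T is μ + z_p·σ.
ln(9.2) = 2.219 and ln(151) = 5.017; z_{0.03} = -1.881, z_{0.78} = 0.7722.
σ = (5.017 − 2.219)/(0.7722 − (-1.881)) = 1.055.
μ = 2.219 − (-1.881)·1.055 = 4.203.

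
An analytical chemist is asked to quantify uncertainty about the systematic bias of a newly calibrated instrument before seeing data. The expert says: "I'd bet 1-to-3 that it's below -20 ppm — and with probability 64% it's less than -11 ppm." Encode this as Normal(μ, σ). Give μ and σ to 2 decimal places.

The p-quantile of Normal(μ,σ) is μ + z_p·σ, with z_{0.25} = -0.6745 and z_{0.64} = 0.3585.
Eliminate σ: μ = (z₂·x₁ − z₁·x₂)/(z₂ − z₁) = (0.3585·-20 − (-0.6745)·-11)/1.033 = -14.12.
Then σ = (x₂ − x₁)/(z₂ − z₁) = (-11 − -20)/1.033 = 8.71.

μ = -14.12, σ = 8.71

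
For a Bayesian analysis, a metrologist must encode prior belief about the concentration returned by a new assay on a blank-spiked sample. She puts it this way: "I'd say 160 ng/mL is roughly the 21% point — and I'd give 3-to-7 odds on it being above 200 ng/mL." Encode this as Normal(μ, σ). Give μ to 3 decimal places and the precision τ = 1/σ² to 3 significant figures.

μ = 184.238, τ = 0.00111

For Normal(μ,σ), the p-quantile is μ + z_p·σ. Here z_{0.21} = -0.8064, z_{0.7} = 0.5244.
So 160 = μ − 0.8064σ and 200 = μ + 0.5244σ.
Subtracting: σ = (200 − 160)/(0.5244 − (-0.8064)) = 30.057.
Then μ = 160 − (-0.8064)·30.057 = 184.238.
Precision τ = 1/σ² = 1/30.06² = 0.00111.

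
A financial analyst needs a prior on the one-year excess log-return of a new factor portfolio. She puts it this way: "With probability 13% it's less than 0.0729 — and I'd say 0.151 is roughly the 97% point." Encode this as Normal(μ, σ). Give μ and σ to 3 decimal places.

For Normal(μ,σ), the p-quantile is μ + z_p·σ. Here z_{0.13} = -1.126, z_{0.97} = 1.881.
So 0.0729 = μ − 1.126σ and 0.151 = μ + 1.881σ.
Subtracting: σ = (0.151 − 0.0729)/(1.881 − (-1.126)) = 0.026.
Then μ = 0.0729 − (-1.126)·0.026 = 0.102.

μ = 0.102, σ = 0.026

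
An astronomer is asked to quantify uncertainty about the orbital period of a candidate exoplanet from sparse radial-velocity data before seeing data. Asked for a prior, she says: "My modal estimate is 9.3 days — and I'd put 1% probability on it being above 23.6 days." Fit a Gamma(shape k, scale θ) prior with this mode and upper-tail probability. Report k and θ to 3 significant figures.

Gamma(k,θ) with k>1 has mode (k−1)θ, so θ = 9.3/(k−1).
Need P(X < 23.6) = 0.99 with θ tied to k this way. Start at k = 2, θ = 9.3: P(X<23.6) ≈ 0.720.
Too low — raise k to concentrate. Iterating converges to k ≈ 6.39.
Then θ = 9.3/(6.39−1) ≈ 1.72.

k ≈ 6.39, θ ≈ 1.72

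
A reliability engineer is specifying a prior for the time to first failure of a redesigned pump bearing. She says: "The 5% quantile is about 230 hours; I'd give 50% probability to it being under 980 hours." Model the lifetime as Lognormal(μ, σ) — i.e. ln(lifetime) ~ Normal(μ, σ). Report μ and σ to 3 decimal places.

If T ~ Lognormal(μ,σ) then ln T ~ Normal(μ,σ), so the p-quantile of ln T is μ + z_p·σ.
ln(230) = 5.438 and ln(980) = 6.888; z_{0.05} = -1.645, z_{0.5} = 0.
σ = (6.888 − 5.438)/(0 − (-1.645)) = 0.881.
μ = 5.438 − (-1.645)·0.881 = 6.888.

μ ≈ 6.888, σ ≈ 0.881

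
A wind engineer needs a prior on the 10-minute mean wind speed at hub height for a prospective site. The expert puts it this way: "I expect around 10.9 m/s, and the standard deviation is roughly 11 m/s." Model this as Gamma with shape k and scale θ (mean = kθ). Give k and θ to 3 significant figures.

k ≈ 0.982, θ ≈ 11.1

For Gamma(k, scale θ): mean = kθ, variance = kθ², so CV = 1/√k.
CV = SD/mean = 11/10.9 = 1.009, hence k = 1/CV² = 0.982.
Then θ = mean/k = 10.9/0.982 = 11.1.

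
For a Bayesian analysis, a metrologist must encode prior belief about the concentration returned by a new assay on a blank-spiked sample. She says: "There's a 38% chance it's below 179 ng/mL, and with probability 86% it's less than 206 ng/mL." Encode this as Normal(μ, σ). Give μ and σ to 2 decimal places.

For Normal(μ,σ), the p-quantile is μ + z_p·σ. Here z_{0.38} = -0.3055, z_{0.86} = 1.08.
So 179 = μ − 0.3055σ and 206 = μ + 1.08σ.
Subtracting: σ = (206 − 179)/(1.08 − (-0.3055)) = 19.48.
Then μ = 179 − (-0.3055)·19.48 = 184.95.

μ = 184.95, σ = 19.48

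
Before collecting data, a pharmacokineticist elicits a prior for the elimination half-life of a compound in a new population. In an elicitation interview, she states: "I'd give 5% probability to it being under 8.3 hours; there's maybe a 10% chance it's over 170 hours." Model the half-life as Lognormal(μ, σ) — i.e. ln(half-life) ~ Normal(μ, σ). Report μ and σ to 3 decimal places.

μ ≈ 3.813, σ ≈ 1.032

If T ~ Lognormal(μ,σ) then ln T ~ Normal(μ,σ), so the p-quantile of ln T is μ + z_p·σ.
ln(8.3) = 2.116 and ln(170) = 5.136; z_{0.05} = -1.645, z_{0.9} = 1.282.
σ = (5.136 − 2.116)/(1.282 − (-1.645)) = 1.032.
μ = 2.116 − (-1.645)·1.032 = 3.813.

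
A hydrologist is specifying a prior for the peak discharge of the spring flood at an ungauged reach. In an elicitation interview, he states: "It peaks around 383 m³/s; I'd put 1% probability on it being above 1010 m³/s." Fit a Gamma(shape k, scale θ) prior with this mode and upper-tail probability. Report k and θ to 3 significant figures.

Gamma(k,θ) with k>1 has mode (k−1)θ, so θ = 383/(k−1).
Need P(X < 1010) = 0.99 with θ tied to k this way. Start at k = 2, θ = 383: P(X<1010) ≈ 0.740.
Too low — raise k to concentrate. Iterating converges to k ≈ 5.93.
Then θ = 383/(5.93−1) ≈ 77.6.

k ≈ 5.93, θ ≈ 77.6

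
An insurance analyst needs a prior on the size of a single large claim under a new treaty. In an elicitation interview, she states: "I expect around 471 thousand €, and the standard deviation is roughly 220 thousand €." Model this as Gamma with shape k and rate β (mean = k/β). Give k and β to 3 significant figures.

k ≈ 4.58, β ≈ 0.00973

For Gamma(k, rate β): mean = k/β, variance = k/β², so CV = 1/√k.
CV = SD/mean = 220/471 = 0.4671, hence k = 1/CV² = 4.58.
Then β = k/mean = 4.58/471 = 0.00973.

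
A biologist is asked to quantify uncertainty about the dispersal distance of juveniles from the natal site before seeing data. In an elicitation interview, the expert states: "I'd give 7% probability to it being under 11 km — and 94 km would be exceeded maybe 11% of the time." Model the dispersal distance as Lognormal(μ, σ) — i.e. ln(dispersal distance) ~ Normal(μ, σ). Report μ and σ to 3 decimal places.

If T ~ Lognormal(μ,σ) then ln T ~ Normal(μ,σ), so the p-quantile of ln T is μ + z_p·σ.
ln(11) = 2.398 and ln(94) = 4.543; z_{0.07} = -1.476, z_{0.89} = 1.227.
σ = (4.543 − 2.398)/(1.227 − (-1.476)) = 0.794.
μ = 2.398 − (-1.476)·0.794 = 3.570.

μ ≈ 3.570, σ ≈ 0.794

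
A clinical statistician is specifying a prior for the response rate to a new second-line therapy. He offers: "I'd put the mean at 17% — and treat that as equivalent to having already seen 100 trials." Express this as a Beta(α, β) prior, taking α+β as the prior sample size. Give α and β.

Under the effective-sample-size interpretation, Beta(α, β) has prior mean α/(α+β) and prior sample size α+β.
So α+β = 100 and α/(α+β) = 0.17, giving α = 0.17·100 = 17 and β = 100 − 17 = 83.

α = 17, β = 83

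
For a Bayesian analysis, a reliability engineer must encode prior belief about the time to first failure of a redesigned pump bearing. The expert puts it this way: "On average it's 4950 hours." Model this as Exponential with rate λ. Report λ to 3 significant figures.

λ ≈ 0.000202

Exponential mean = 1/λ, so λ = 1/4950.0 = 0.000202.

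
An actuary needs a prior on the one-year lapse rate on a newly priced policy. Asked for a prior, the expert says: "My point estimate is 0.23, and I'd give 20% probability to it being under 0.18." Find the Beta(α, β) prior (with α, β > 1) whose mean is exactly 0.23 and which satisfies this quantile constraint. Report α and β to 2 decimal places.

With mean 0.23 fixed, write α = 0.23s, β = 0.77s where s = α+β.
Need P(θ < 0.18) = 0.2 under Beta(0.23s, 0.77s). Normal approximation: (q−m)/√(m(1−m)/s) ≈ z_{0.2} = -0.842, so s ≈ 0.23·0.77·(-0.842)²/(0.18−0.23)² = 50.2.
At s = 50.2: P(θ<0.18) ≈ 0.204. Adjusting to match 0.2 gives s ≈ 51.77.
So α = 0.23·51.77 ≈ 11.91, β = 0.77·51.77 ≈ 39.86.

α ≈ 11.91, β ≈ 39.86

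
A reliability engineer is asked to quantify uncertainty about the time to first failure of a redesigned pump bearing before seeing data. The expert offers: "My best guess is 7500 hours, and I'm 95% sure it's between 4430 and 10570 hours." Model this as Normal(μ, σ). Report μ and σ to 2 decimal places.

A symmetric 95% interval runs μ ± z·σ with z = 1.96.
Half-width = 3070, so σ = 3070/1.96 = 1566.36.
μ is the stated best guess, 7500.00.

μ = 7500.00, σ = 1566.36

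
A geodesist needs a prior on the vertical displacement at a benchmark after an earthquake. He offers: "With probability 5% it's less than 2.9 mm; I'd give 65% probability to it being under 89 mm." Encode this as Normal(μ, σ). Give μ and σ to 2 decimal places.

The p-quantile of Normal(μ,σ) is μ + z_p·σ, with z_{0.05} = -1.645 and z_{0.65} = 0.3853.
Eliminate σ: μ = (z₂·x₁ − z₁·x₂)/(z₂ − z₁) = (0.3853·2.9 − (-1.645)·89)/2.03 = 72.66.
Then σ = (x₂ − x₁)/(z₂ − z₁) = (89 − 2.9)/2.03 = 42.41.

μ = 72.66, σ = 42.41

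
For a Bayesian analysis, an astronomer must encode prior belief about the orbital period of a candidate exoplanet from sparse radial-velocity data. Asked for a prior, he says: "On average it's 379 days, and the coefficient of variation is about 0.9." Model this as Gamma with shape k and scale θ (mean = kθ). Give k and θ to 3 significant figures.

k ≈ 1.23, θ ≈ 307

For Gamma(k, scale θ): mean = kθ, variance = kθ², so CV = 1/√k.
CV = 0.9, hence k = 1/CV² = 1.23.
Then θ = mean/k = 379/1.23 = 307.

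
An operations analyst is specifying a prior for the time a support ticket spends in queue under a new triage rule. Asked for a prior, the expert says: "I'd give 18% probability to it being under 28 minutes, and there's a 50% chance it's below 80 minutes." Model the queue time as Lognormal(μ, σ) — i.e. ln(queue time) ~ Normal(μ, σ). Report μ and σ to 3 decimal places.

μ ≈ 4.382, σ ≈ 1.147

If T ~ Lognormal(μ,σ) then ln T ~ Normal(μ,σ), so the p-quantile of ln T is μ + z_p·σ.
ln(28) = 3.332 and ln(80) = 4.382; z_{0.18} = -0.9154, z_{0.5} = 0.
σ = (4.382 − 3.332)/(0 − (-0.9154)) = 1.147.
μ = 3.332 − (-0.9154)·1.147 = 4.382.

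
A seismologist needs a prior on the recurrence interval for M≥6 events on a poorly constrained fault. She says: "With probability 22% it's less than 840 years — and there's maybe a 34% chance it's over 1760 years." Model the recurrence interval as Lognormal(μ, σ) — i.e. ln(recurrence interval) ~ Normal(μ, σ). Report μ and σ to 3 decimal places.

If T ~ Lognormal(μ,σ) then ln T ~ Normal(μ,σ), so the p-quantile of ln T is μ + z_p·σ.
ln(840) = 6.733 and ln(1760) = 7.473; z_{0.22} = -0.7722, z_{0.66} = 0.4125.
σ = (7.473 − 6.733)/(0.4125 − (-0.7722)) = 0.624.
μ = 6.733 − (-0.7722)·0.624 = 7.216.

μ ≈ 7.216, σ ≈ 0.624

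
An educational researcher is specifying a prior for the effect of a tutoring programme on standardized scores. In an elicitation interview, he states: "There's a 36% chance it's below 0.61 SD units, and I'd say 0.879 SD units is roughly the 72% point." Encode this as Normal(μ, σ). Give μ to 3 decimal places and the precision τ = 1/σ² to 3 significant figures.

μ = 0.712, τ = 12.2

For Normal(μ,σ), the p-quantile is μ + z_p·σ. Here z_{0.36} = -0.3585, z_{0.72} = 0.5828.
So 0.61 = μ − 0.3585σ and 0.879 = μ + 0.5828σ.
Subtracting: σ = (0.879 − 0.61)/(0.5828 − (-0.3585)) = 0.286.
Then μ = 0.61 − (-0.3585)·0.286 = 0.712.
Precision τ = 1/σ² = 1/0.2858² = 12.2.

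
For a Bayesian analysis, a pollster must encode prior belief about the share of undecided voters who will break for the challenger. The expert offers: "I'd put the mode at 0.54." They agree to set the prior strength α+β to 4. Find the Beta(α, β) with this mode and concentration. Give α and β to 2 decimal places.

α = 2.08, β = 1.92

For α,β > 1 the Beta mode is (α−1)/(α+β−2). With α+β = 4, the mode is (α−1)/2.
Set (α−1)/2 = 0.54 → α = 1 + 0.54·2 = 2.08.
β = 4 − α = 1.92.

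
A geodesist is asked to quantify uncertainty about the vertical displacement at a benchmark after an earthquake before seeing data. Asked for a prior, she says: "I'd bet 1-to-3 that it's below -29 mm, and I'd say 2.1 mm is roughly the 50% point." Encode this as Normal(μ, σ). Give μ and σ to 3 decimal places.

For Normal(μ,σ), the p-quantile is μ + z_p·σ. Here z_{0.25} = -0.6745, z_{0.5} = 0.
So -29 = μ − 0.6745σ and 2.1 = μ + 0σ.
Subtracting: σ = (2.1 − -29)/(0 − (-0.6745)) = 46.109.
Then μ = -29 − (-0.6745)·46.109 = 2.100.

μ = 2.100, σ = 46.109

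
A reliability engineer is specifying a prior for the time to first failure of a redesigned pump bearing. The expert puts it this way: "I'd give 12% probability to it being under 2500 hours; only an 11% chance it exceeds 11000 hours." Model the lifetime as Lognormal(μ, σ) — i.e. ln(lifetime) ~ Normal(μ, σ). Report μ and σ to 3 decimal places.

μ ≈ 8.549, σ ≈ 0.617

If T ~ Lognormal(μ,σ) then ln T ~ Normal(μ,σ), so the p-quantile of ln T is μ + z_p·σ.
ln(2500) = 7.824 and ln(11000) = 9.306; z_{0.12} = -1.175, z_{0.89} = 1.227.
σ = (9.306 − 7.824)/(1.227 − (-1.175)) = 0.617.
μ = 7.824 − (-1.175)·0.617 = 8.549.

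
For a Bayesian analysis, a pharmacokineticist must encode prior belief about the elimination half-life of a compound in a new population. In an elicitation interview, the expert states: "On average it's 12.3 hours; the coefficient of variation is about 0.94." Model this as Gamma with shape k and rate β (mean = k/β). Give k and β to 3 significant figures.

For Gamma(k, rate β): mean = k/β, variance = k/β², so CV = 1/√k.
CV = 0.94, hence k = 1/CV² = 1.13.
Then β = k/mean = 1.13/12.3 = 0.092.

k ≈ 1.13, β ≈ 0.092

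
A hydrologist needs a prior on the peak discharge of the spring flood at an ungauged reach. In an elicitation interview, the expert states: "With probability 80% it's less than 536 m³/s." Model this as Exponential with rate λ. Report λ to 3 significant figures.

λ ≈ 0.003

P(T < 536.0) = 1 − e^(−λ·536.0) = 0.8, so λ = −ln(1−0.8)/536.0 = −ln(0.2)/536.0 = 0.003.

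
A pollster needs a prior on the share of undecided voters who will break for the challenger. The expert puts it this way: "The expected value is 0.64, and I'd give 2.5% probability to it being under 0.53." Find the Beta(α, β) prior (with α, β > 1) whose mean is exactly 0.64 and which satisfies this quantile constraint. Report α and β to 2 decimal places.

With mean 0.64 fixed, write α = 0.64s, β = 0.36s where s = α+β.
Need P(θ < 0.53) = 0.025 under Beta(0.64s, 0.36s). Normal approximation: (q−m)/√(m(1−m)/s) ≈ z_{0.025} = -1.96, so s ≈ 0.64·0.36·(-1.96)²/(0.53−0.64)² = 73.1.
At s = 73.1: P(θ<0.53) ≈ 0.028. Adjusting to match 0.025 gives s ≈ 76.49.
So α = 0.64·76.49 ≈ 48.95, β = 0.36·76.49 ≈ 27.54.

α ≈ 48.95, β ≈ 27.54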